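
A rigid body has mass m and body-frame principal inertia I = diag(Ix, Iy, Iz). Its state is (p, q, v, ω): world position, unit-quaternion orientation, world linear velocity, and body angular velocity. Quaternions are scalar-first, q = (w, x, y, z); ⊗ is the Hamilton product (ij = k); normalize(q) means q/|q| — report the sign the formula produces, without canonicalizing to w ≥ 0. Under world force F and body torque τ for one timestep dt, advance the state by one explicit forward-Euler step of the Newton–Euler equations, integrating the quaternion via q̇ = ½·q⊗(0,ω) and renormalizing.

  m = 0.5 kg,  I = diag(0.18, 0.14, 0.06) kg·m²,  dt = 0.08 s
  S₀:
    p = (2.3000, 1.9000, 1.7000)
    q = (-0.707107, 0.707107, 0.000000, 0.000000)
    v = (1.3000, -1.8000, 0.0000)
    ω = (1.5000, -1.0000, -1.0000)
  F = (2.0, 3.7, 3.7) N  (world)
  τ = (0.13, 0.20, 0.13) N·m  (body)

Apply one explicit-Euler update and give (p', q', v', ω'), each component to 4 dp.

p' = (2.4040, 1.7560, 1.7000)
q' = (-0.7470, 0.6624, 0.0564, 0.0000)
v' = (1.6200, -1.2080, 0.5920)
ω' = (1.5933, -0.7829, -0.9067)

α = I⁻¹(τ − ω×Iω) = (1.1667, 2.7143, 1.1667)
new body rate ω' = (1.5933, -0.7829, -0.9067)
2q̇ = q⊗(0,ω) = (-1.0606605, -1.0606605, 1.4142140, 0.0000000)
q + ½dt·q⊗(0,ω), renormalized = (-0.7470, 0.6624, 0.0564, 0.0000)
p + v·dt = (2.4040, 1.7560, 1.7000)
v' = v + a·dt = (1.6200, -1.2080, 0.5920)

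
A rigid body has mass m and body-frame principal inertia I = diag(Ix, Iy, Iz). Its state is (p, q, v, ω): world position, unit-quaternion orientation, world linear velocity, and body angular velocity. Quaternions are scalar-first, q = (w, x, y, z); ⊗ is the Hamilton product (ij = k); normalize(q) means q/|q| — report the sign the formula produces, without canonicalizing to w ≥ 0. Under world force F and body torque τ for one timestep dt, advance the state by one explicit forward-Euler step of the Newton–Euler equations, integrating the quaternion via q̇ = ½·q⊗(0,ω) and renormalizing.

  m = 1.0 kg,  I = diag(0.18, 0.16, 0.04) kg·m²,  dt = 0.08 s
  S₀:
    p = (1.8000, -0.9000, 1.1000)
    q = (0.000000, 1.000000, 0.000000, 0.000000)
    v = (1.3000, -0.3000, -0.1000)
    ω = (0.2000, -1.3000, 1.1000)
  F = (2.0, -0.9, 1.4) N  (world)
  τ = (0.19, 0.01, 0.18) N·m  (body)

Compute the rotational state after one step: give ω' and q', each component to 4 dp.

precession coupling ω×(Iω) = (0.1716, 0.0308, 0.0052)
angular accel α = (0.1022, -0.1300, 4.3700)
ω' = ω + α·dt = (0.2082, -1.3104, 1.4496)
2q̇ = q⊗(0,ω) = (-0.2000000, 0.0000000, -1.1000000, -1.3000000)
q' = normalize(q + ½dt·q⊗(0,ω)) = (-0.0080, 0.9977, -0.0439, -0.0519)

ω' = (0.2082, -1.3104, 1.4496)
q' = (-0.0080, 0.9977, -0.0439, -0.0519)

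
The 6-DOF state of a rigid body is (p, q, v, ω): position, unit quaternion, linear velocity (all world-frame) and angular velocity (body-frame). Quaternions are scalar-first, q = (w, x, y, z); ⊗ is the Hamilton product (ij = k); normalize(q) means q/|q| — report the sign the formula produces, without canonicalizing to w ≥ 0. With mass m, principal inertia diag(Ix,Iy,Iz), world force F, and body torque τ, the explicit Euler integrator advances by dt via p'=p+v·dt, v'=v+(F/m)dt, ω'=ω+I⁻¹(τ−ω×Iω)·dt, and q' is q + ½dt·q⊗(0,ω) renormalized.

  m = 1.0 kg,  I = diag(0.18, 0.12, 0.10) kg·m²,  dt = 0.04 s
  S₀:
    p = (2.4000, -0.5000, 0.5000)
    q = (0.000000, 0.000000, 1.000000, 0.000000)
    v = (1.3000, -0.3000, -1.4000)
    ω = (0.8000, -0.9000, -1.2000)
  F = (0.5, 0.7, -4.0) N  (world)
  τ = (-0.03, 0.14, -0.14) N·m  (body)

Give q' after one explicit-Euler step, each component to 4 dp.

Hamilton product q⊗(0,ω) = (0.9000000, -1.2000000, 0.0000000, -0.8000000)
q + ½dt·q⊗(0,ω), renormalized = (0.0180, -0.0240, 0.9994, -0.0160)

q' = (0.0180, -0.0240, 0.9994, -0.0160)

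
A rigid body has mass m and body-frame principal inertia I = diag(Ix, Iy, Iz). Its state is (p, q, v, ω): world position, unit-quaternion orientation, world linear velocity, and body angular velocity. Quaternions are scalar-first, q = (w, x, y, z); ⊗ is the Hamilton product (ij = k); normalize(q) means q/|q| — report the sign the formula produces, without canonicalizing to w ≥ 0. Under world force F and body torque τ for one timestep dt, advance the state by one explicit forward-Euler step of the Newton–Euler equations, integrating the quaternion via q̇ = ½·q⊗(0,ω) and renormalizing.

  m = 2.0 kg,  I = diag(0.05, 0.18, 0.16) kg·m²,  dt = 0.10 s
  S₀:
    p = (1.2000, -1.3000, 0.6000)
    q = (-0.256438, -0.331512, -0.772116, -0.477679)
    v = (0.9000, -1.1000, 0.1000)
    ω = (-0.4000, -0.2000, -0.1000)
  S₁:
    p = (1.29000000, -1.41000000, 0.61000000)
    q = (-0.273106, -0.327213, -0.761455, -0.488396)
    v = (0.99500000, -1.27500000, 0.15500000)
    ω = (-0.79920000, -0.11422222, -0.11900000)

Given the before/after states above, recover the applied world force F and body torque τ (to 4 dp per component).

F = (1.9000, -3.5000, 1.1000)
τ = (-0.2000, 0.1500, -0.0200)

Δω = ω₁−ω₀ = (-0.39920000, 0.08577778, -0.01900000)
ω₀×(Iω₀) = (-0.0004, -0.0044, 0.0104)
I·α + gyro = (-0.2000, 0.1500, -0.0200)
v₁ − v₀ = (0.09500000, -0.17500000, 0.05500000)
F = m·Δv/dt = (1.9000, -3.5000, 1.1000)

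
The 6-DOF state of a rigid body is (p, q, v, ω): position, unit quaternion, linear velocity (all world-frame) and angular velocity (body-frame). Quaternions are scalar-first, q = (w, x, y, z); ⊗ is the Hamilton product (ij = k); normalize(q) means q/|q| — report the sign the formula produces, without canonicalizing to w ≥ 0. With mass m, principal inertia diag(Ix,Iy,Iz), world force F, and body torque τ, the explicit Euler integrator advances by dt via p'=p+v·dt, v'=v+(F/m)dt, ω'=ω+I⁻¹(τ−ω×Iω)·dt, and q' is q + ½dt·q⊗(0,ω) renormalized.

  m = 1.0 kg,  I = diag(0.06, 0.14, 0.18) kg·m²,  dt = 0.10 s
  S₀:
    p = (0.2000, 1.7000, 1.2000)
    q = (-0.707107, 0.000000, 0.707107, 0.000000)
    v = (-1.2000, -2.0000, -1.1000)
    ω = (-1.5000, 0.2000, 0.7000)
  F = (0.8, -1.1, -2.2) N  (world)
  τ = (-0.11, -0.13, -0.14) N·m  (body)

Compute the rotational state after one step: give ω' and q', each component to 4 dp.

gyro term ω×Iω = (0.0056, 0.1260, -0.0240)
α = I⁻¹(τ − ω×Iω) = (-1.9267, -1.8286, -0.6444)
new body rate ω' = (-1.6927, 0.0171, 0.6356)
q⊗(0,ω) = (-0.1414214, 1.5556354, -0.1414214, 0.5656856)
q' = normalize(q + ½dt·q⊗(0,ω)) = (-0.7117, 0.0775, 0.6976, 0.0282)

ω' = (-1.6927, 0.0171, 0.6356)
q' = (-0.7117, 0.0775, 0.6976, 0.0282)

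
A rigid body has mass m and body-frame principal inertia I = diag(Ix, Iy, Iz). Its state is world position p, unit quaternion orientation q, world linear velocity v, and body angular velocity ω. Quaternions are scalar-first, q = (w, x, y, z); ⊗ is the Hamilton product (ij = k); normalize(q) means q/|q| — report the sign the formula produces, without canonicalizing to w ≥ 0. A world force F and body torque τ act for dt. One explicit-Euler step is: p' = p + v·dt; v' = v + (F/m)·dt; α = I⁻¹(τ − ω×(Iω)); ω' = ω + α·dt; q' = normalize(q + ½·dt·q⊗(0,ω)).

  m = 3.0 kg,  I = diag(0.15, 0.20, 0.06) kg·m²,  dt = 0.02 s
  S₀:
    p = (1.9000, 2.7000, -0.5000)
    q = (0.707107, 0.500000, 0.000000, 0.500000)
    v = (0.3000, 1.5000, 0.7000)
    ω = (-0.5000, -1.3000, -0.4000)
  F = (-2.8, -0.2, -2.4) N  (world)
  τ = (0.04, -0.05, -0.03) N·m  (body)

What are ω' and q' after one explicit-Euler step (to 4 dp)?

ω' = (-0.4850, -1.3068, -0.4208)
q' = (0.7115, 0.5029, -0.0097, 0.4906)

precession coupling ω×(Iω) = (-0.0728, 0.0180, 0.0325)
angular accel α = (0.7520, -0.3400, -1.0417)
ω' = ω + α·dt = (-0.4850, -1.3068, -0.4208)
Hamilton product q⊗(0,ω) = (0.4500000, 0.2964465, -0.9692391, -0.9328428)
updated quaternion q' = (0.7115, 0.5029, -0.0097, 0.4906)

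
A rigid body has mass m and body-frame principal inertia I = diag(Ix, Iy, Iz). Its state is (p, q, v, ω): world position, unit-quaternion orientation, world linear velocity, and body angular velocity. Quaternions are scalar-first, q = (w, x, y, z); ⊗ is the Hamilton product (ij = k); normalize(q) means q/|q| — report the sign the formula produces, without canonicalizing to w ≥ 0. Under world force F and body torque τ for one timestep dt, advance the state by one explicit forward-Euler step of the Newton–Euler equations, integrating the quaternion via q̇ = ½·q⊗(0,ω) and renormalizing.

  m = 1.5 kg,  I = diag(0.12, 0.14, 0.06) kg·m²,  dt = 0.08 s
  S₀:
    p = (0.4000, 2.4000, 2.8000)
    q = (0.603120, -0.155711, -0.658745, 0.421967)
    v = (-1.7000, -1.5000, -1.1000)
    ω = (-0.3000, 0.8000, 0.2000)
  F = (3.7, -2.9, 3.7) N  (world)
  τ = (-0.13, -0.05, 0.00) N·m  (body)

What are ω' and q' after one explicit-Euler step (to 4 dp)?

ω' = (-0.3781, 0.7735, 0.2064)
q' = (0.6186, -0.1816, -0.6429, 0.4136)

ω×(Iω) gyroscopic = (-0.0128, -0.0036, -0.0048)
angular accel α = (-0.9767, -0.3314, 0.0800)
new body rate ω' = (-0.3781, 0.7735, 0.2064)
q⊗(0,ω) = (0.3958893, -0.6502586, 0.3870481, -0.2015683)
q' = normalize(q + ½dt·q⊗(0,ω)) = (0.6186, -0.1816, -0.6429, 0.4136)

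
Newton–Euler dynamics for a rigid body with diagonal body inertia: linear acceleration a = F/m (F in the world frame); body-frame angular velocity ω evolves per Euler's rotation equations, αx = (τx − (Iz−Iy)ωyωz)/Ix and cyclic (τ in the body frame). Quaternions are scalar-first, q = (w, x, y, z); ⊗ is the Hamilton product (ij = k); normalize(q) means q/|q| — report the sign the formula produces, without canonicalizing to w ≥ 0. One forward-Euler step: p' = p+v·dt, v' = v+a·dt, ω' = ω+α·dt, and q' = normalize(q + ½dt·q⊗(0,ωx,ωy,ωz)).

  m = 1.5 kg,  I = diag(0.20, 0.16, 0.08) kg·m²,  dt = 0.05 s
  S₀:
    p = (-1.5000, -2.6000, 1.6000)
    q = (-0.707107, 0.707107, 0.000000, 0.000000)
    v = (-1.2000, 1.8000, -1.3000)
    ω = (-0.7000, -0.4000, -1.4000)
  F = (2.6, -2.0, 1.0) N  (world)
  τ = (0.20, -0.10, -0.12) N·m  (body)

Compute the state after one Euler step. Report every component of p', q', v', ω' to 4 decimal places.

p' = (-1.5600, -2.5100, 1.5350)
q' = (-0.6942, 0.7189, 0.0318, 0.0177)
v' = (-1.1133, 1.7333, -1.2667)
ω' = (-0.6388, -0.4680, -1.4680)

a = F/m = (1.7333, -1.3333, 0.6667)
p + v·dt = (-1.5600, -2.5100, 1.5350)
new velocity v' = (-1.1133, 1.7333, -1.2667)
α = I⁻¹(τ − ω×Iω) = (1.2240, -1.3600, -1.3600)
new body rate ω' = (-0.6388, -0.4680, -1.4680)
2q̇ = q⊗(0,ω) = (0.4949749, 0.4949749, 1.2727926, 0.7071070)
q + ½dt·q⊗(0,ω), renormalized = (-0.6942, 0.7189, 0.0318, 0.0177)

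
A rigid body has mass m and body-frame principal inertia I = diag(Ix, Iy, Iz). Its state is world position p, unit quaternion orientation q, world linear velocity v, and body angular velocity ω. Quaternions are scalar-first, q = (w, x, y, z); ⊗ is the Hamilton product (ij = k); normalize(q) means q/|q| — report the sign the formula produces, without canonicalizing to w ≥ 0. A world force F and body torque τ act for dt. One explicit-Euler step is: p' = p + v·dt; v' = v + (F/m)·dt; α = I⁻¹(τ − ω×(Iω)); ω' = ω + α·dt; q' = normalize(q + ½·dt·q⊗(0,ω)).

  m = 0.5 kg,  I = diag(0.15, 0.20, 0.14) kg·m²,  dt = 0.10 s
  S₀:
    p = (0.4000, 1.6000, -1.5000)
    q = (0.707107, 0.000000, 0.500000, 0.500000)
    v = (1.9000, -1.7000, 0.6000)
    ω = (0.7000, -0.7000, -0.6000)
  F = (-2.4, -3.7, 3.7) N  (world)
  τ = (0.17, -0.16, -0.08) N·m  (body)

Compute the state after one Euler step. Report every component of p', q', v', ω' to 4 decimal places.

(τ − ω×Iω)/I = (1.3013, -0.7790, -0.3964)
ω' = ω + α·dt = (0.8301, -0.7779, -0.6396)
q⊗(0,ω) = (0.6500000, 0.5449749, -0.1449749, -0.7742642)
q' = normalize(q + ½dt·q⊗(0,ω)) = (0.7384, 0.0272, 0.4919, 0.4605)
p + v·dt = (0.5900, 1.4300, -1.4400)
v + (F/m)dt = (1.4200, -2.4400, 1.3400)

p' = (0.5900, 1.4300, -1.4400)
q' = (0.7384, 0.0272, 0.4919, 0.4605)
v' = (1.4200, -2.4400, 1.3400)
ω' = (0.8301, -0.7779, -0.6396)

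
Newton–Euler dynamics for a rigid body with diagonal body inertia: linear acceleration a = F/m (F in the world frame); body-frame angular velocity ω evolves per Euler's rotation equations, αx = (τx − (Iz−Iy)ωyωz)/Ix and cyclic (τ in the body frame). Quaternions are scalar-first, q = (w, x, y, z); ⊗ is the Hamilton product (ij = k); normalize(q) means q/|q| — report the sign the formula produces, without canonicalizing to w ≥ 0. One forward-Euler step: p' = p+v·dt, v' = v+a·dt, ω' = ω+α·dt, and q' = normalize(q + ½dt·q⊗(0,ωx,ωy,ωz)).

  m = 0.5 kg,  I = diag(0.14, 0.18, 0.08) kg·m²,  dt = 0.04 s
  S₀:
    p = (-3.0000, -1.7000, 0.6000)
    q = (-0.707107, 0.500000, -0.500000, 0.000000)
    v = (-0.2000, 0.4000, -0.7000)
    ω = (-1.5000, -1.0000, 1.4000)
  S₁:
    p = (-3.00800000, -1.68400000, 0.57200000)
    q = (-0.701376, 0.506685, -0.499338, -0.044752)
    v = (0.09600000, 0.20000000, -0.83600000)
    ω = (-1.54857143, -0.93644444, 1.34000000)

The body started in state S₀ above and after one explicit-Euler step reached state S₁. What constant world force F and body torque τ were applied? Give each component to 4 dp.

F = (3.7000, -2.5000, -1.7000)
τ = (-0.0300, 0.1600, -0.0600)

v₁ − v₀ = (0.29600000, -0.20000000, -0.13600000)
F = m·Δv/dt = (3.7000, -2.5000, -1.7000)
rate change Δω = (-0.04857143, 0.06355556, -0.06000000)
gyro term ω₀×Iω₀ = (0.1400, -0.1260, 0.0600)
applied torque τ = (-0.0300, 0.1600, -0.0600)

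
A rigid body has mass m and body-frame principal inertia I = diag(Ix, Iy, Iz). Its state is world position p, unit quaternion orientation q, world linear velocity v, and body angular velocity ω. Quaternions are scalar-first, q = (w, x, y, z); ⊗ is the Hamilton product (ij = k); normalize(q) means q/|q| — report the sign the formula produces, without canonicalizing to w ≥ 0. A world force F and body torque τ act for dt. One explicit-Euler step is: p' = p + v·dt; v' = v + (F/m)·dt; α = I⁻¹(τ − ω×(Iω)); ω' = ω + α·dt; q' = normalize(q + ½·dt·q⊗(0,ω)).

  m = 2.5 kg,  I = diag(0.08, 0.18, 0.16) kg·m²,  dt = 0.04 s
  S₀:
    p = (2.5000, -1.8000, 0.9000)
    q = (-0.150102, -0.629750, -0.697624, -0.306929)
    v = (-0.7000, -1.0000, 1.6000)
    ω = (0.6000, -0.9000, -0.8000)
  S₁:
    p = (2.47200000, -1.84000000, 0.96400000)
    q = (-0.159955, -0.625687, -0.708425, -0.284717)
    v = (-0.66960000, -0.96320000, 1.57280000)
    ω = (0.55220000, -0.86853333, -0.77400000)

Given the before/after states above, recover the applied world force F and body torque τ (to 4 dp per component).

F = (1.9000, 2.3000, -1.7000)
τ = (-0.1100, 0.1800, 0.0500)

Δω = ω₁−ω₀ = (-0.04780000, 0.03146667, 0.02600000)
ω₀×(Iω₀) = (-0.0144, 0.0384, -0.0540)
I·α + gyro = (-0.1100, 0.1800, 0.0500)
velocity change Δv = (0.03040000, 0.03680000, -0.02720000)
m·(v₁−v₀)/dt = (1.9000, 2.3000, -1.7000)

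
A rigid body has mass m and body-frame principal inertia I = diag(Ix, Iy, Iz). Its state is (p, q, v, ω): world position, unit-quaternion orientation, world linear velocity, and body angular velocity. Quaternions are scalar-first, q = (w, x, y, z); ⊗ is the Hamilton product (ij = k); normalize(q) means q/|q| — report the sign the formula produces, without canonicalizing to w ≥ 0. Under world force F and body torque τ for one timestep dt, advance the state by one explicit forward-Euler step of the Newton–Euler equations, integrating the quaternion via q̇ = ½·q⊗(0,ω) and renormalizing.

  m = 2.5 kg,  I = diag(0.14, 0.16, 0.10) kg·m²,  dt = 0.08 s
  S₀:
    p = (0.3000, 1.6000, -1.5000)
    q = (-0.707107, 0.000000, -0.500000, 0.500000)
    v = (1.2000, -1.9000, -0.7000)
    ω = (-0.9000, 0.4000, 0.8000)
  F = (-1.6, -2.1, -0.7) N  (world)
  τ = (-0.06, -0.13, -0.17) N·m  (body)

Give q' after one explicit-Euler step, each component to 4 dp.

2q̇ = q⊗(0,ω) = (-0.2000000, 0.0363963, -0.7328428, -1.0156856)
q' = normalize(q + ½dt·q⊗(0,ω)) = (-0.7142, 0.0015, -0.5286, 0.4588)

q' = (-0.7142, 0.0015, -0.5286, 0.4588)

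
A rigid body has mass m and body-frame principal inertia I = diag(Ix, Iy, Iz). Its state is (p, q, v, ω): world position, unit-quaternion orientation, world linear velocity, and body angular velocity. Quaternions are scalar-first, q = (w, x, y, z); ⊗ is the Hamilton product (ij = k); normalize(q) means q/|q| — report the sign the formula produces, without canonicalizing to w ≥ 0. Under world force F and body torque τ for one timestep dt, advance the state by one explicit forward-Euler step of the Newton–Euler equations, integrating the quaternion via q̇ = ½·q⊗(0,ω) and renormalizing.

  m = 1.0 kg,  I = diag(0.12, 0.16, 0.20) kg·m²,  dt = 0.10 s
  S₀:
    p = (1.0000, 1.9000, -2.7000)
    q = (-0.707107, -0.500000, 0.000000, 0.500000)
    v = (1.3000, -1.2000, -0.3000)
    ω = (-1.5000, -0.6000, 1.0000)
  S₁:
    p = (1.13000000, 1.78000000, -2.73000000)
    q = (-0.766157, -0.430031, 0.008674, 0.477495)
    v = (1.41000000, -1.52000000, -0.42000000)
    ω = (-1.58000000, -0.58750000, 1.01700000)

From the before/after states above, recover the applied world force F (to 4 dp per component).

F = (1.1000, -3.2000, -1.2000)

Δv = v₁−v₀ = (0.11000000, -0.32000000, -0.12000000)
m·(v₁−v₀)/dt = (1.1000, -3.2000, -1.2000)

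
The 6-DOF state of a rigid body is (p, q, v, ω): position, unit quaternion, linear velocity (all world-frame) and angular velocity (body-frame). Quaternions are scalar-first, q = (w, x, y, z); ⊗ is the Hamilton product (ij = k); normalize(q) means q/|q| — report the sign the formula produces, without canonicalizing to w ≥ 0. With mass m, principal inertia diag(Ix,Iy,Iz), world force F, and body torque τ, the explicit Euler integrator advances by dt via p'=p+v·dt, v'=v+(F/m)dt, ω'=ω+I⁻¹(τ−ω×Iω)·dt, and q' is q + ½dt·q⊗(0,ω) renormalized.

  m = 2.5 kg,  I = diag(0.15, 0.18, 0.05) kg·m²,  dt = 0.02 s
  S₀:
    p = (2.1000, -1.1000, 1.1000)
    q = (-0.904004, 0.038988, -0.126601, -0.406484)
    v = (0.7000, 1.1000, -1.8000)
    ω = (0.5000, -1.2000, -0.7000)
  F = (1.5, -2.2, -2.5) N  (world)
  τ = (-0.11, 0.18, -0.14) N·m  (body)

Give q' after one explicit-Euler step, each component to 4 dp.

q⊗(0,ω) = (-0.4559540, -0.8511621, 0.9088544, 0.6493177)
q + ½dt·q⊗(0,ω), renormalized = (-0.9085, 0.0305, -0.1175, -0.3999)

q' = (-0.9085, 0.0305, -0.1175, -0.3999)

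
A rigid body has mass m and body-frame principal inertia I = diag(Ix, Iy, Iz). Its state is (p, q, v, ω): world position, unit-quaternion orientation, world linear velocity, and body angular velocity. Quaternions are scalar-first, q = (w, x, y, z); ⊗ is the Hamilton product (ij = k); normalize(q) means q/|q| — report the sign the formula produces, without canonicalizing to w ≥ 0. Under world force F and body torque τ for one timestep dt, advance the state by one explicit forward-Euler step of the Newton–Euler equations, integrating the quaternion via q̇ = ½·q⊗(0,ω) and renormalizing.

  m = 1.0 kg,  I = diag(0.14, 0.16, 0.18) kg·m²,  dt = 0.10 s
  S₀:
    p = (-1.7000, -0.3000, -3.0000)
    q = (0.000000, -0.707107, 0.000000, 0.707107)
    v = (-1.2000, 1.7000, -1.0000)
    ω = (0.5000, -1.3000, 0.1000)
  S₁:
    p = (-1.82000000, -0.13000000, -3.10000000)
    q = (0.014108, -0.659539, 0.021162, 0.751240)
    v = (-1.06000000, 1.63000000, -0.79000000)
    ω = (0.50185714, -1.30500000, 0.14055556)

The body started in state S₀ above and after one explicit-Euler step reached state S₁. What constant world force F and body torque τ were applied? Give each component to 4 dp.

F = (1.4000, -0.7000, 2.1000)
τ = (0.0000, -0.0100, 0.0600)

Δω = ω₁−ω₀ = (0.00185714, -0.00500000, 0.04055556)
ω₀×(Iω₀) = (-0.0026, -0.0020, -0.0130)
τ = I·(Δω/dt) + ω₀×(Iω₀) = (0.0000, -0.0100, 0.0600)
velocity change Δv = (0.14000000, -0.07000000, 0.21000000)
applied force F = (1.4000, -0.7000, 2.1000)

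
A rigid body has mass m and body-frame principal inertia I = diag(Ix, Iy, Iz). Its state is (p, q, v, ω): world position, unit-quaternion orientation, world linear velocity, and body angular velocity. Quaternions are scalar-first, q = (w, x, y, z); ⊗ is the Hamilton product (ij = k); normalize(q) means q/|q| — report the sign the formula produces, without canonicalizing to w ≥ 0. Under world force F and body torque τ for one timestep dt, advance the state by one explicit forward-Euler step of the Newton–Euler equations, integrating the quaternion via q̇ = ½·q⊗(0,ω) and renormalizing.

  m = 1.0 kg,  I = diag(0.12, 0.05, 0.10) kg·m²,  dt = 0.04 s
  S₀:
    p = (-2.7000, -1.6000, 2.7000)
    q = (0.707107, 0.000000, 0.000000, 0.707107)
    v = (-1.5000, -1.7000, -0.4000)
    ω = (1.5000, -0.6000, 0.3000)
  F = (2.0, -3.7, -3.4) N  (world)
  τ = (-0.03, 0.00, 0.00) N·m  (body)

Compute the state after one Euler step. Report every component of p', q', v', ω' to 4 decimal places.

p' = (-2.7600, -1.6680, 2.6840)
q' = (0.7025, 0.0297, 0.0127, 0.7110)
v' = (-1.4200, -1.8480, -0.5360)
ω' = (1.4930, -0.6072, 0.2748)

precession coupling ω×(Iω) = (-0.0090, 0.0090, 0.0630)
(τ − ω×Iω)/I = (-0.1750, -0.1800, -0.6300)
ω' = ω + α·dt = (1.4930, -0.6072, 0.2748)
Hamilton product q⊗(0,ω) = (-0.2121321, 1.4849247, 0.6363963, 0.2121321)
updated quaternion q' = (0.7025, 0.0297, 0.0127, 0.7110)
a = (2.0000, -3.7000, -3.4000)
p + v·dt = (-2.7600, -1.6680, 2.6840)
v' = v + a·dt = (-1.4200, -1.8480, -0.5360)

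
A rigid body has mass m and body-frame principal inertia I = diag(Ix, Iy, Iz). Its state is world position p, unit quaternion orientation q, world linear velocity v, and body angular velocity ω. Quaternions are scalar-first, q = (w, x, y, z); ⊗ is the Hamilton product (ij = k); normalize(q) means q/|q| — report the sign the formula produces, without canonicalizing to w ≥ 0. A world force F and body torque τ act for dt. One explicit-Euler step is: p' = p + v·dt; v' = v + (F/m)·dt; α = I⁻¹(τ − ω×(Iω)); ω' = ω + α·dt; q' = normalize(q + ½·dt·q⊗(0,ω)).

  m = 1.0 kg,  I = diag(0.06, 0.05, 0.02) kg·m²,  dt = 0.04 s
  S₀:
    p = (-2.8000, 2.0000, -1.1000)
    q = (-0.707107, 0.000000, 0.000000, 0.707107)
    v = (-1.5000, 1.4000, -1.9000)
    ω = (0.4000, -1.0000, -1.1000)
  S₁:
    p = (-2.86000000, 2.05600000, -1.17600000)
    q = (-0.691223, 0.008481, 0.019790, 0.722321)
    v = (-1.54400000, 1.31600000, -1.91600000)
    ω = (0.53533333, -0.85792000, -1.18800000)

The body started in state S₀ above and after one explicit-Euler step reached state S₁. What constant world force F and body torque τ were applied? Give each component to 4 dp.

Δv = v₁−v₀ = (-0.04400000, -0.08400000, -0.01600000)
m·(v₁−v₀)/dt = (-1.1000, -2.1000, -0.4000)
ω₁ − ω₀ = (0.13533333, 0.14208000, -0.08800000)
τ = I·(Δω/dt) + ω₀×(Iω₀) = (0.1700, 0.1600, -0.0400)

F = (-1.1000, -2.1000, -0.4000)
τ = (0.1700, 0.1600, -0.0400)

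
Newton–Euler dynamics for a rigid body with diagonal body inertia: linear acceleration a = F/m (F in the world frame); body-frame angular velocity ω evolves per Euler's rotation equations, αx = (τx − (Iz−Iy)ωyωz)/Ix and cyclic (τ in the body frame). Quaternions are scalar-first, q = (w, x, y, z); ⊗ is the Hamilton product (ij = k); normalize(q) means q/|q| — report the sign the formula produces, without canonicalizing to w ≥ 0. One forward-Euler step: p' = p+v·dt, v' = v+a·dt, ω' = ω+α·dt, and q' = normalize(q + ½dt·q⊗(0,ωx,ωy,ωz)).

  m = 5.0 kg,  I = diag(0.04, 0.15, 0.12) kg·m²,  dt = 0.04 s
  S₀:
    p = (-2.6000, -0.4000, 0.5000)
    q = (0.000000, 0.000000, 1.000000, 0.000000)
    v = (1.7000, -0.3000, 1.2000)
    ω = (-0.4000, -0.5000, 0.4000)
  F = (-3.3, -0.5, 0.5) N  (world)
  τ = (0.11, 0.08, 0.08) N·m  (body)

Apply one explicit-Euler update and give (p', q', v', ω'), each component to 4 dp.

p' = (-2.5320, -0.4120, 0.5480)
q' = (0.0100, 0.0080, 0.9999, 0.0080)
v' = (1.6736, -0.3040, 1.2040)
ω' = (-0.2960, -0.4821, 0.4193)

gyro term ω×Iω = (0.0060, 0.0128, 0.0220)
(τ − ω×Iω)/I = (2.6000, 0.4480, 0.4833)
ω + α·dt = (-0.2960, -0.4821, 0.4193)
q⊗(0,ω) = (0.5000000, 0.4000000, 0.0000000, 0.4000000)
updated quaternion q' = (0.0100, 0.0080, 0.9999, 0.0080)
a = (-0.6600, -0.1000, 0.1000)
new position p' = (-2.5320, -0.4120, 0.5480)
new velocity v' = (1.6736, -0.3040, 1.2040)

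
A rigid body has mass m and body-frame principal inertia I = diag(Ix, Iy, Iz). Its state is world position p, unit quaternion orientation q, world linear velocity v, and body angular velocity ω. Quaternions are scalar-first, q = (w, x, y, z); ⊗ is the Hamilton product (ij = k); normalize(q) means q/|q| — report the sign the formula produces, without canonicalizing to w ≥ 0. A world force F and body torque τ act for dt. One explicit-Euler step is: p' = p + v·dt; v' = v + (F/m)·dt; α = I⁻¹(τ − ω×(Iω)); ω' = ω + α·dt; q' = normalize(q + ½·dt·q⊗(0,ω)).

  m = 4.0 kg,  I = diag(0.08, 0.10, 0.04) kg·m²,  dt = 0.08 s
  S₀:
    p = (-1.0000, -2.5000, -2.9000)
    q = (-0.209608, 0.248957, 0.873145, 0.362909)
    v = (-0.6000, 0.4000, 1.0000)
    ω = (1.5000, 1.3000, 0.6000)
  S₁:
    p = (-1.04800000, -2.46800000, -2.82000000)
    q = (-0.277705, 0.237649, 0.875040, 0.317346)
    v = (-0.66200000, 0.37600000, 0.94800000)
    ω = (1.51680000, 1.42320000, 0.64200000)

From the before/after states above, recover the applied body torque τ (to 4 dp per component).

τ = (-0.0300, 0.1900, 0.0600)

rate change Δω = (0.01680000, 0.12320000, 0.04200000)
precession coupling = (-0.0468, 0.0360, 0.0390)
I·α + gyro = (-0.0300, 0.1900, 0.0600)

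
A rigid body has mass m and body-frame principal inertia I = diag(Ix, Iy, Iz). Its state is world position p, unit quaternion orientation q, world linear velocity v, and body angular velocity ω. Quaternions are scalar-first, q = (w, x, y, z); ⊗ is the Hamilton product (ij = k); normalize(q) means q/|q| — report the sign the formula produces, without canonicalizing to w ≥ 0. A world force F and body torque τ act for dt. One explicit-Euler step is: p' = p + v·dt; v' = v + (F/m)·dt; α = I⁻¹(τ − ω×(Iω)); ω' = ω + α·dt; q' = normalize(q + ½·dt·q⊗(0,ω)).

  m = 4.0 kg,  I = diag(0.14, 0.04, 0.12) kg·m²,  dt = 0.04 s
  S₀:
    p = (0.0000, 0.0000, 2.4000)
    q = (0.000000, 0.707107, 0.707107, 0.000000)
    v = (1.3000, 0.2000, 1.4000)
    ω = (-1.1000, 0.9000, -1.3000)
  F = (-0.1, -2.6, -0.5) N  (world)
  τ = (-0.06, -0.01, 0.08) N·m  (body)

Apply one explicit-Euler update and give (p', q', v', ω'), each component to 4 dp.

precession coupling ω×(Iω) = (-0.0936, 0.0286, 0.0990)
α = I⁻¹(τ − ω×Iω) = (0.2400, -0.9650, -0.1583)
ω + α·dt = (-1.0904, 0.8614, -1.3063)
Hamilton product q⊗(0,ω) = (0.1414214, -0.9192391, 0.9192391, 1.4142140)
updated quaternion q' = (0.0028, 0.6882, 0.7250, 0.0283)
new position p' = (0.0520, 0.0080, 2.4560)
v + (F/m)dt = (1.2990, 0.1740, 1.3950)

p' = (0.0520, 0.0080, 2.4560)
q' = (0.0028, 0.6882, 0.7250, 0.0283)
v' = (1.2990, 0.1740, 1.3950)
ω' = (-1.0904, 0.8614, -1.3063)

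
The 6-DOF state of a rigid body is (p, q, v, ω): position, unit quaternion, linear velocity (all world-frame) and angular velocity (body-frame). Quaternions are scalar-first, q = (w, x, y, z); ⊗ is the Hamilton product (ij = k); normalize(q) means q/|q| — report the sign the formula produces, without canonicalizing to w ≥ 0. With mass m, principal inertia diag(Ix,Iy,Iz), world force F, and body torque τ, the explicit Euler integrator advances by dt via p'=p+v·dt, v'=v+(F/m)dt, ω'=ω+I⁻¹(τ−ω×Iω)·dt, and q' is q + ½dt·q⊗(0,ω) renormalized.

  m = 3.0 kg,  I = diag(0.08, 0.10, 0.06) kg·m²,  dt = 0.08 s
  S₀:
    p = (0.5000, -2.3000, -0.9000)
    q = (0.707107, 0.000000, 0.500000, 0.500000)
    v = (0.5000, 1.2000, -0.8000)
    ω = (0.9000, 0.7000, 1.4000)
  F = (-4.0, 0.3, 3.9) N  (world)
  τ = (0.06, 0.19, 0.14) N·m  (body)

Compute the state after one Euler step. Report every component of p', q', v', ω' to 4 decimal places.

p' = (0.5400, -2.2040, -0.9640)
q' = (0.6634, 0.0394, 0.5364, 0.5202)
v' = (0.3933, 1.2080, -0.6960)
ω' = (0.9992, 0.8318, 1.5699)

α = I⁻¹(τ − ω×Iω) = (1.2400, 1.6480, 2.1233)
new body rate ω' = (0.9992, 0.8318, 1.5699)
Hamilton product q⊗(0,ω) = (-1.0500000, 0.9863963, 0.9449749, 0.5399498)
q' = normalize(q + ½dt·q⊗(0,ω)) = (0.6634, 0.0394, 0.5364, 0.5202)
a = F/m = (-1.3333, 0.1000, 1.3000)
new position p' = (0.5400, -2.2040, -0.9640)
new velocity v' = (0.3933, 1.2080, -0.6960)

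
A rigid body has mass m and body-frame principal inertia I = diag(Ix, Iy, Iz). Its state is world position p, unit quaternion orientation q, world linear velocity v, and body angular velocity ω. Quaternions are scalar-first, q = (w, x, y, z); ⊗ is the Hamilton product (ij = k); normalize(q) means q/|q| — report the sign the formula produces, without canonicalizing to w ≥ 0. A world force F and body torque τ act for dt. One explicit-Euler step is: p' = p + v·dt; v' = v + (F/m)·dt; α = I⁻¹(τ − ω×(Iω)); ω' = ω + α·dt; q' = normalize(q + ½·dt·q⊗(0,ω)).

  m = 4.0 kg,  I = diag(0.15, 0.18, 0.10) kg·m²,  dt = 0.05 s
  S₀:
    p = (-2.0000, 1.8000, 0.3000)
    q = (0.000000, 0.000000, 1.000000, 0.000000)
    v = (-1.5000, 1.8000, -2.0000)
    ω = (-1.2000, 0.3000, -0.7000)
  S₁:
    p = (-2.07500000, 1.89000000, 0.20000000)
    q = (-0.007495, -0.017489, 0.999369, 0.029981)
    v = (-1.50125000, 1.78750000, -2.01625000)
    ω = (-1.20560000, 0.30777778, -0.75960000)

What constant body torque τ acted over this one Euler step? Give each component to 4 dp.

τ = (0.0000, 0.0700, -0.1300)

rate change Δω = (-0.00560000, 0.00777778, -0.05960000)
precession coupling = (0.0168, 0.0420, -0.0108)
τ = I·(Δω/dt) + ω₀×(Iω₀) = (0.0000, 0.0700, -0.1300)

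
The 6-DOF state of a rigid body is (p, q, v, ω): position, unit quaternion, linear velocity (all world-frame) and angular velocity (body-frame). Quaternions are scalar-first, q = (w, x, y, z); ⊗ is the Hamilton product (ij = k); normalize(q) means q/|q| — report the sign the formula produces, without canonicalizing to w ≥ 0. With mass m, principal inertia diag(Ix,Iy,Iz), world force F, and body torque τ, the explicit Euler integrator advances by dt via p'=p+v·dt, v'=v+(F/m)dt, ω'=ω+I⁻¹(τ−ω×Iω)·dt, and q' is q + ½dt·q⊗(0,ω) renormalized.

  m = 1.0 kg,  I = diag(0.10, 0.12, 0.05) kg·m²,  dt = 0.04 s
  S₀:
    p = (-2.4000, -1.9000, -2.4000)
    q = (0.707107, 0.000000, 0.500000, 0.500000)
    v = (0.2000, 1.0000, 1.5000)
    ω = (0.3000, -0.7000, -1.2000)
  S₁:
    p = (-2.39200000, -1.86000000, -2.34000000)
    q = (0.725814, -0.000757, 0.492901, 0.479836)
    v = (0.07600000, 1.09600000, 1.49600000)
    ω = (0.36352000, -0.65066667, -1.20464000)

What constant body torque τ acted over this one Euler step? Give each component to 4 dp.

τ = (0.1000, 0.1300, -0.0100)

Δω = ω₁−ω₀ = (0.06352000, 0.04933333, -0.00464000)
ω₀×(Iω₀) = (-0.0588, -0.0180, -0.0042)
τ = I·(Δω/dt) + ω₀×(Iω₀) = (0.1000, 0.1300, -0.0100)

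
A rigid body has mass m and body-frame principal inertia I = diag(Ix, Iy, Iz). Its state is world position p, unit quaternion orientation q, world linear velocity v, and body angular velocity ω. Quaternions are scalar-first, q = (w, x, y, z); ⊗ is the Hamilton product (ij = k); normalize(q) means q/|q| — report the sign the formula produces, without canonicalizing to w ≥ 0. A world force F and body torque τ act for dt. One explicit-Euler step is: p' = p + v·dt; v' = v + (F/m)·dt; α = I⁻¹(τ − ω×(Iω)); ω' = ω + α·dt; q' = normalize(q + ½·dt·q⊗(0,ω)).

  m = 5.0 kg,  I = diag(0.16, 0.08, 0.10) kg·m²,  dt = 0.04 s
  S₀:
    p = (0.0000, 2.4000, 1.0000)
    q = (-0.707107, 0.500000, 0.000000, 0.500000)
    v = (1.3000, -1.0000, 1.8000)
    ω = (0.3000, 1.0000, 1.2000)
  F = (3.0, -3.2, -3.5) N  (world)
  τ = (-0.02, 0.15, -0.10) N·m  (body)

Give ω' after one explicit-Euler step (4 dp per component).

ω' = (0.2890, 1.0642, 1.1696)

precession coupling ω×(Iω) = (0.0240, 0.0216, -0.0240)
angular accel α = (-0.2750, 1.6050, -0.7600)
ω + α·dt = (0.2890, 1.0642, 1.1696)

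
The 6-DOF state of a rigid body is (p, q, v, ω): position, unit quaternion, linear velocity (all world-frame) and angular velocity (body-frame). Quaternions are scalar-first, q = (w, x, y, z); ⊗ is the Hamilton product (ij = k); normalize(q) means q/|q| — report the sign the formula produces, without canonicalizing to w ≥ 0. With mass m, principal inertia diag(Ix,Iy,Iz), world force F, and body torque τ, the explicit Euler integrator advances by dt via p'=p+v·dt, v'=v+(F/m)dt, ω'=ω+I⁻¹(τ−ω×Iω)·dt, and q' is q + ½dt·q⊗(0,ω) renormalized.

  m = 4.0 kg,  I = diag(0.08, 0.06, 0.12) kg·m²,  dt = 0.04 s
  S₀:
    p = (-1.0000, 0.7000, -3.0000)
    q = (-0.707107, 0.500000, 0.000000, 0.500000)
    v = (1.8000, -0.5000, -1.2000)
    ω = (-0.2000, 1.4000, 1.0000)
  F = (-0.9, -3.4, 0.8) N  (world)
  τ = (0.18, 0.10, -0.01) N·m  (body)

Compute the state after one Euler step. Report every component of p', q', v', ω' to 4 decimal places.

precession coupling ω×(Iω) = (0.0840, 0.0080, 0.0056)
(τ − ω×Iω)/I = (1.2000, 1.5333, -0.1300)
ω' = ω + α·dt = (-0.1520, 1.4613, 0.9948)
q⊗(0,ω) = (-0.4000000, -0.5585786, -1.5899498, -0.0071070)
q + ½dt·q⊗(0,ω), renormalized = (-0.7147, 0.4885, -0.0318, 0.4996)
a = F/m = (-0.2250, -0.8500, 0.2000)
new position p' = (-0.9280, 0.6800, -3.0480)
v + (F/m)dt = (1.7910, -0.5340, -1.1920)

p' = (-0.9280, 0.6800, -3.0480)
q' = (-0.7147, 0.4885, -0.0318, 0.4996)
v' = (1.7910, -0.5340, -1.1920)
ω' = (-0.1520, 1.4613, 0.9948)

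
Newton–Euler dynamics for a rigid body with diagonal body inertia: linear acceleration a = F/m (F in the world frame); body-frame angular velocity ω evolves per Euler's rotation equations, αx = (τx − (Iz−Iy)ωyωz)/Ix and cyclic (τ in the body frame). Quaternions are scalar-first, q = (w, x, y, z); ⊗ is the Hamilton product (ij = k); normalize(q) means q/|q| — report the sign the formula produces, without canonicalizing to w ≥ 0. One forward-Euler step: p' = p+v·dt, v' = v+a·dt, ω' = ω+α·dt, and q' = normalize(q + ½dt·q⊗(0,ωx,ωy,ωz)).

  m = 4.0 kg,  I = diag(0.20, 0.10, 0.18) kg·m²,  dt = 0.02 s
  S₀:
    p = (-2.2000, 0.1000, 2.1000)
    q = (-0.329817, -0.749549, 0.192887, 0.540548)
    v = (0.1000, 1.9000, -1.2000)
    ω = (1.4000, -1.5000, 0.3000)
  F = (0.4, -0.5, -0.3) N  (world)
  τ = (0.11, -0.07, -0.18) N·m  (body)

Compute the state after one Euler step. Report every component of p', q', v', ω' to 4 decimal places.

a = (0.1000, -0.1250, -0.0750)
p' = p + v·dt = (-2.1980, 0.1380, 2.0760)
v + (F/m)dt = (0.1020, 1.8975, -1.2015)
α = I⁻¹(τ − ω×Iω) = (0.7300, -0.7840, -2.1667)
new body rate ω' = (1.4146, -1.5157, 0.2567)
Hamilton product q⊗(0,ω) = (1.1765347, 0.4069443, 1.4763574, 0.7553366)
q' = normalize(q + ½dt·q⊗(0,ω)) = (-0.3180, -0.7453, 0.2076, 0.5480)

p' = (-2.1980, 0.1380, 2.0760)
q' = (-0.3180, -0.7453, 0.2076, 0.5480)
v' = (0.1020, 1.8975, -1.2015)
ω' = (1.4146, -1.5157, 0.2567)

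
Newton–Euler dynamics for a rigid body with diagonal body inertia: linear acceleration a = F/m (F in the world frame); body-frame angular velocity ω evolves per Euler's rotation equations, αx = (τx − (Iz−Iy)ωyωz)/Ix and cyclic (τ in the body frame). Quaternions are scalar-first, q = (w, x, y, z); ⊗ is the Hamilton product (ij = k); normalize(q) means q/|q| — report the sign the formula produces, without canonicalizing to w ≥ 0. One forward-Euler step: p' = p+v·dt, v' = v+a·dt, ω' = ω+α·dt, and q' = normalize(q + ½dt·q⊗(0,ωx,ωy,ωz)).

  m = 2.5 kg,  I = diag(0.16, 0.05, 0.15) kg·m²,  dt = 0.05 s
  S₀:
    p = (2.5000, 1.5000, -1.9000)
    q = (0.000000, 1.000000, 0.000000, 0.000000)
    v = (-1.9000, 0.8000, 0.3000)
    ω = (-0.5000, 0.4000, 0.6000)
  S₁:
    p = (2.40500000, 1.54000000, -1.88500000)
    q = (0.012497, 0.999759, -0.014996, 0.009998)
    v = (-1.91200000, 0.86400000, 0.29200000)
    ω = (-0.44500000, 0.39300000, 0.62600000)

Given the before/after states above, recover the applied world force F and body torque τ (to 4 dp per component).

velocity change Δv = (-0.01200000, 0.06400000, -0.00800000)
applied force F = (-0.6000, 3.2000, -0.4000)
ω₁ − ω₀ = (0.05500000, -0.00700000, 0.02600000)
ω₀×(Iω₀) = (0.0240, -0.0030, 0.0220)
τ = I·(Δω/dt) + ω₀×(Iω₀) = (0.2000, -0.0100, 0.1000)

F = (-0.6000, 3.2000, -0.4000)
τ = (0.2000, -0.0100, 0.1000)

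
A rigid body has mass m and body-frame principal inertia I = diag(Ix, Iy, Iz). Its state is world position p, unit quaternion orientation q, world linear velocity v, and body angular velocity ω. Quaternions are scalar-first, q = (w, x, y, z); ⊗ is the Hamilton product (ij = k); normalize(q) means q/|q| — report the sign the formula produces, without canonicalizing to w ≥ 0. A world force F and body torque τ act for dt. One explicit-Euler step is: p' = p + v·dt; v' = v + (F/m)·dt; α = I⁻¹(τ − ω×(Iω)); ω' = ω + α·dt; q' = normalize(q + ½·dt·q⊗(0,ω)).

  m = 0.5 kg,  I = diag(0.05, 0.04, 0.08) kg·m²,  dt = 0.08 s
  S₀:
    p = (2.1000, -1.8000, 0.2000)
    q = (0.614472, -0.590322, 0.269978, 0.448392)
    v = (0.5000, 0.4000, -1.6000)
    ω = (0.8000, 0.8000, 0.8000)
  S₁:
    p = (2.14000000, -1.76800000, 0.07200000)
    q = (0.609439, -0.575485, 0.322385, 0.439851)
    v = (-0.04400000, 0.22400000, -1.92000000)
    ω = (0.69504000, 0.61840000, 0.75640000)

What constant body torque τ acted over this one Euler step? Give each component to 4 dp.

Δω = ω₁−ω₀ = (-0.10496000, -0.18160000, -0.04360000)
precession coupling = (0.0256, -0.0192, -0.0064)
I·α + gyro = (-0.0400, -0.1100, -0.0500)

τ = (-0.0400, -0.1100, -0.0500)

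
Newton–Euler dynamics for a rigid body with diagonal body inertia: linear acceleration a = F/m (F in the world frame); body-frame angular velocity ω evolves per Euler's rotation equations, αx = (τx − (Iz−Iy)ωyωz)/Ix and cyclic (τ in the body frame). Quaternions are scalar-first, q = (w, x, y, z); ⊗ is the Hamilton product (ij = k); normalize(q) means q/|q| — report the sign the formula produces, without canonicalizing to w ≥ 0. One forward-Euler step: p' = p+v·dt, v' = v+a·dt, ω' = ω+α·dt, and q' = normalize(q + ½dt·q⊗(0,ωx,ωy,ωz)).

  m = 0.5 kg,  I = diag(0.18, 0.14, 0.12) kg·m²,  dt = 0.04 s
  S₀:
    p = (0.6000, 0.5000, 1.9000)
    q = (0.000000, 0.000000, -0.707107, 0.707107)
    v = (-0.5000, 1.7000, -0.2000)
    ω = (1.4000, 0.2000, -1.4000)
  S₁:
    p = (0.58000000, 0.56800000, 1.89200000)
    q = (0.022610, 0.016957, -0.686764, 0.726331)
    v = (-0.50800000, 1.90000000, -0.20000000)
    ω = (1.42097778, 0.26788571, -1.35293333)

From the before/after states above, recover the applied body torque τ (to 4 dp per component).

τ = (0.1000, 0.1200, 0.1300)

rate change Δω = (0.02097778, 0.06788571, 0.04706667)
I·α + gyro = (0.1000, 0.1200, 0.1300)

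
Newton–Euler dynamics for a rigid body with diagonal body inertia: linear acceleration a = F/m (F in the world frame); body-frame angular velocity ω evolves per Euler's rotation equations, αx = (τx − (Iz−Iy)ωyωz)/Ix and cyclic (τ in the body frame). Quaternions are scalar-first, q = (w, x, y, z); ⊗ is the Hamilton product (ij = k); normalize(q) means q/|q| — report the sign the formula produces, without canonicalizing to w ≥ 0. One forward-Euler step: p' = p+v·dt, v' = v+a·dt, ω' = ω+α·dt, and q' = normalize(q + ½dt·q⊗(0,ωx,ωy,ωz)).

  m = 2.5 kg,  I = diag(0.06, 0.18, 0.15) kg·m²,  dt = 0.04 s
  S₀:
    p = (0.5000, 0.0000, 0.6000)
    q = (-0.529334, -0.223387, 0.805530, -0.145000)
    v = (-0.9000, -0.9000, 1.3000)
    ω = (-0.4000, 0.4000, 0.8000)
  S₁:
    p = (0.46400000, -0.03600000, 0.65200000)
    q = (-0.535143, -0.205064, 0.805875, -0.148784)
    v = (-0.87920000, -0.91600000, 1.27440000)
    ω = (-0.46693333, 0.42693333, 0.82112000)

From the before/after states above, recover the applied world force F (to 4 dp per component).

velocity change Δv = (0.02080000, -0.01600000, -0.02560000)
F = m·Δv/dt = (1.3000, -1.0000, -1.6000)

F = (1.3000, -1.0000, -1.6000)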